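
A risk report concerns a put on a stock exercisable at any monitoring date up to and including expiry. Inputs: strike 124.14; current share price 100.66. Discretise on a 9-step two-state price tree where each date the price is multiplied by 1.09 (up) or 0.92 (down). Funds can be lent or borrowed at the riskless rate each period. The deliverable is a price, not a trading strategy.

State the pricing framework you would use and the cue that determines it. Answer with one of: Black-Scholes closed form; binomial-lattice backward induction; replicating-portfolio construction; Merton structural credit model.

framework: binomial-lattice backward induction

Key observation: the exercise right at every one of the 9 steps is what matters: each node needs max(124.14 − S, continuation), which only the stepwise tree valuation starting from spot 100.66 delivers.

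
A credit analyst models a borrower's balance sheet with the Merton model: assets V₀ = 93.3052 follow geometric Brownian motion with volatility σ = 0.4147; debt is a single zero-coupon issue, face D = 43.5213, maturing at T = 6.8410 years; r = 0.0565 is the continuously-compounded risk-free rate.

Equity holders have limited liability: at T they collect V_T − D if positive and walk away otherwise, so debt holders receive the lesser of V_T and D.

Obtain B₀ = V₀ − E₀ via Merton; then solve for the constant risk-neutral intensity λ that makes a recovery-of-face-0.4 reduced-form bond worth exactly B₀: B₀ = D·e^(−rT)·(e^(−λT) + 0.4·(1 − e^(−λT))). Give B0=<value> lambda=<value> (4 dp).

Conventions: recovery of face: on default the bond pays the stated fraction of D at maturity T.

Equity is a call on the firm's assets struck at D = 43.5213:
d₁ = [ln(V₀/D) + (r + σ²/2)T] / (σ√T)
   = [ln(93.3052/43.5213) + (0.0565 + 0.5·0.4147²)·6.8410] / (0.4147·√6.8410)
   = [0.762625 + 0.974761] / 1.084661 = 1.601779
d₂ = d₁ − σ√T = 1.601779 − 1.084661 = 0.517118
N(d₁) = 0.945398,  N(d₂) = 0.697463,  e^(−rT) = 0.679420
E₀ = V₀·N(d₁) − D·e^(−rT)·N(d₂)
   = 93.3052·0.945398 − 43.5213·0.679420·0.697463 = 67.587081
B₀ = V₀ − E₀ = 93.3052 − 67.587081 = 25.718119
e^(−λT) = (B₀·e^(rT)/D − 0.4)/(1 − 0.4) = (25.7181·1.471845/43.5213 − 0.4)/0.6 = 0.78293191
λ = −ln(0.78293191)/6.8410 = 0.035771

B0=25.7181 lambda=0.0358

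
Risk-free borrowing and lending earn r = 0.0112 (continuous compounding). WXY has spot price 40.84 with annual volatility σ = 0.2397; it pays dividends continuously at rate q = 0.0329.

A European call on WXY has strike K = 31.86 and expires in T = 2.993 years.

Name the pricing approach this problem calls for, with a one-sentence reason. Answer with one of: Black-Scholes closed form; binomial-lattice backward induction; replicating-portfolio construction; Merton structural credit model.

Key observation: a European claim on WXY (strike 31.86) — a lognormal (GBM) underlying with constant rate and volatility — has an exact closed-form value; no lattice or capital structure is involved.

framework: Black-Scholes closed form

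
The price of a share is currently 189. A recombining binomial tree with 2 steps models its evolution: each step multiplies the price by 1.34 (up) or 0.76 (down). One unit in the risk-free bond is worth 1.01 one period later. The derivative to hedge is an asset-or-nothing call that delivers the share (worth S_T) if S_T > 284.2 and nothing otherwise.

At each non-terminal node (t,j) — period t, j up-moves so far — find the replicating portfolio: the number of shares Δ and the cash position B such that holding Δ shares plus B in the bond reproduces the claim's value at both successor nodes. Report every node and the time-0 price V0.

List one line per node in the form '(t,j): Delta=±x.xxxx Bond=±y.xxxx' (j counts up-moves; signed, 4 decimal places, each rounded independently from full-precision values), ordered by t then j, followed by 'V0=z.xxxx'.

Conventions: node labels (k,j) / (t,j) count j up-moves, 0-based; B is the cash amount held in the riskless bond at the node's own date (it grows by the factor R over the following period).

Arbitrage-free pricing uses the up-move probability p* = (R−d)/(u−d) = 0.4310, discounting each step at R = 1.01.
Terminal payoffs: V(2,0)=0.0000, V(2,1)=0.0000, V(2,2)=339.3684
(1,0): S=143.6400. Δ = (V_up−V_dn)/(S_up−S_dn) = (0.0000−0.0000)/(192.4776−109.1664) = 0.0000. V = [p*·0.0000 + (1−p*)·0.0000]/1.01 = 0.0000. B = V − Δ·S = 0.0000.
(1,1): S=253.2600. Δ = (V_up−V_dn)/(S_up−S_dn) = (339.3684−0.0000)/(339.3684−192.4776) = 2.3103. V = [p*·339.3684 + (1−p*)·0.0000]/1.01 = 144.8312. B = V − Δ·S = -440.2868.
(0,0): S=189.0000. Δ = (V_up−V_dn)/(S_up−S_dn) = (144.8312−0.0000)/(253.2600−143.6400) = 1.3212. V = [p*·144.8312 + (1−p*)·0.0000]/1.01 = 61.8091. B = V − Δ·S = -187.8998.
Check: Δ(0,0)·S0 + B(0,0) = 61.8091 = V0.

(0,0): Delta=1.3212 Bond=-187.8998
(1,0): Delta=0.0000 Bond=0.0000
(1,1): Delta=2.3103 Bond=-440.2868
V0=61.8091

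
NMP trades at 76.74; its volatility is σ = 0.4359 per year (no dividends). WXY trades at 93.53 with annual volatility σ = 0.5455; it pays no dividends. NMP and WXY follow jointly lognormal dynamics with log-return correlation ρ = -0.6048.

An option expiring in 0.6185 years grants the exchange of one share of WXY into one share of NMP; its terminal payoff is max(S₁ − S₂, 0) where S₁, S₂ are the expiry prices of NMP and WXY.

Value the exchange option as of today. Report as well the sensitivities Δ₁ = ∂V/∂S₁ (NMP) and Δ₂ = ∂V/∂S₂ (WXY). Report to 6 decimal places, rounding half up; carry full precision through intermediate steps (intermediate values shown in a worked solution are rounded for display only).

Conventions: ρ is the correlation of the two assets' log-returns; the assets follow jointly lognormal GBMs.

exchange price = 15.555750
Δ1 = 0.524110
Δ2 = -0.263706

σ_eff = √(σ₁² + σ₂² − 2ρσ₁σ₂) = √(0.4359² + 0.5455² − 2·-0.6048·0.4359·0.5455) = 0.880456
d₁ = (ln(S₁/S₂) + (q₂ − q₁ + σ_eff²/2)T) / (σ_eff√T) = (ln(76.74/93.53) + (0.0 − 0.0 + 0.387601)·0.6185) / 0.692432 = 0.060471
d₂ = d₁ − σ_eff√T = 0.060471 − 0.692432 = -0.631961
N(d₁) = 0.524110,  N(d₂) = 0.263706
V = S₁·e^{−q₁T}·N(d₁) − S₂·e^{−q₂T}·N(d₂) = 40.220180 − 24.664431 = 15.555750
Key observation: no risk-free rate is needed — with the second asset as numeraire the exchange option is a call on the ratio S₁/S₂, and r cancels out of the value.
Δ₁ = e^{−q₁T}·N(d₁) = 0.524110;  Δ₂ = −e^{−q₂T}·N(d₂) = -0.263706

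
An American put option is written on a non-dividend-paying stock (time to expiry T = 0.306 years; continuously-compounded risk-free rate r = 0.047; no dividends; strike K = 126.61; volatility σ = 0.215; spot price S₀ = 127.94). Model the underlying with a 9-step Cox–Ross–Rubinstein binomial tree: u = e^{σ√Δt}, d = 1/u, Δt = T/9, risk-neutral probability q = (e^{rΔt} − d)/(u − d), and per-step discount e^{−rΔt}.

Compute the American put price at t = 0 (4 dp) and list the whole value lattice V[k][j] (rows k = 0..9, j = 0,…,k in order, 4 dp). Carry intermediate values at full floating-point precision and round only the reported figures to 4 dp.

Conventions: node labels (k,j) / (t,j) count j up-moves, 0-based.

Δt=0.03400  u=1.04044  d=0.96113  q=0.51026  discount=0.99840
step 9 (expiry): payoffs max(K−S,0) = 37.0629 29.6738 21.6750 13.0162 3.6428 0.0000 0.0000 0.0000 0.0000 0.0000
k=8: (k=8,j=0): S=93.1684, K−S=33.4416, hold=33.2394 ⇒ V=33.4416 exercise | (k=8,j=1): S=100.8563, K−S=25.7537, hold=25.5515 ⇒ V=25.7537 exercise | (k=8,j=2): S=109.1786, K−S=17.4314, hold=17.2292 ⇒ V=17.4314 exercise | (k=8,j=3): S=118.1876, K−S=8.4224, hold=8.2202 ⇒ V=8.4224 exercise | (k=8,j=4): S=127.9400, K−S=0.0000, hold=1.7812 ⇒ V=1.7812 continue | (k=8,j=5): S=138.4971, K−S=0.0000, hold=0.0000 ⇒ V=0.0000 continue | (k=8,j=6): S=149.9254, K−S=0.0000, hold=0.0000 ⇒ V=0.0000 continue | (k=8,j=7): S=162.2966, K−S=0.0000, hold=0.0000 ⇒ V=0.0000 continue | (k=8,j=8): S=175.6887, K−S=0.0000, hold=0.0000 ⇒ V=0.0000 continue
k=7: (k=7,j=0): S=96.9362, K−S=29.6738, hold=29.4716 ⇒ V=29.6738 exercise | (k=7,j=1): S=104.9350, K−S=21.6750, hold=21.4728 ⇒ V=21.6750 exercise | (k=7,j=2): S=113.5938, K−S=13.0162, hold=12.8140 ⇒ V=13.0162 exercise | (k=7,j=3): S=122.9672, K−S=3.6428, hold=5.0257 ⇒ V=5.0257 continue | (k=7,j=4): S=133.1139, K−S=0.0000, hold=0.8709 ⇒ V=0.8709 continue | (k=7,j=5): S=144.0980, K−S=0.0000, hold=0.0000 ⇒ V=0.0000 continue | (k=7,j=6): S=155.9884, K−S=0.0000, hold=0.0000 ⇒ V=0.0000 continue | (k=7,j=7): S=168.8600, K−S=0.0000, hold=0.0000 ⇒ V=0.0000 continue
k=6: (k=6,j=0): S=100.8563, K−S=25.7537, hold=25.5515 ⇒ V=25.7537 exercise | (k=6,j=1): S=109.1786, K−S=17.4314, hold=17.2292 ⇒ V=17.4314 exercise | (k=6,j=2): S=118.1876, K−S=8.4224, hold=8.9247 ⇒ V=8.9247 continue | (k=6,j=3): S=127.9400, K−S=0.0000, hold=2.9011 ⇒ V=2.9011 continue | (k=6,j=4): S=138.4971, K−S=0.0000, hold=0.4259 ⇒ V=0.4259 continue | (k=6,j=5): S=149.9254, K−S=0.0000, hold=0.0000 ⇒ V=0.0000 continue | (k=6,j=6): S=162.2966, K−S=0.0000, hold=0.0000 ⇒ V=0.0000 continue
k=5: (k=5,j=0): S=104.9350, K−S=21.6750, hold=21.4728 ⇒ V=21.6750 exercise | (k=5,j=1): S=113.5938, K−S=13.0162, hold=13.0699 ⇒ V=13.0699 continue | (k=5,j=2): S=122.9672, K−S=3.6428, hold=5.8418 ⇒ V=5.8418 continue | (k=5,j=3): S=133.1139, K−S=0.0000, hold=1.6355 ⇒ V=1.6355 continue | (k=5,j=4): S=144.0980, K−S=0.0000, hold=0.2082 ⇒ V=0.2082 continue | (k=5,j=5): S=155.9884, K−S=0.0000, hold=0.0000 ⇒ V=0.0000 continue
k=4: (k=4,j=0): S=109.1786, K−S=17.4314, hold=17.2566 ⇒ V=17.4314 exercise | (k=4,j=1): S=118.1876, K−S=8.4224, hold=9.3667 ⇒ V=9.3667 continue | (k=4,j=2): S=127.9400, K−S=0.0000, hold=3.6896 ⇒ V=3.6896 continue | (k=4,j=3): S=138.4971, K−S=0.0000, hold=0.9058 ⇒ V=0.9058 continue | (k=4,j=4): S=149.9254, K−S=0.0000, hold=0.1018 ⇒ V=0.1018 continue
k=3: (k=3,j=0): S=113.5938, K−S=13.0162, hold=13.2951 ⇒ V=13.2951 continue | (k=3,j=1): S=122.9672, K−S=3.6428, hold=6.4596 ⇒ V=6.4596 continue | (k=3,j=2): S=133.1139, K−S=0.0000, hold=2.2655 ⇒ V=2.2655 continue | (k=3,j=3): S=144.0980, K−S=0.0000, hold=0.4948 ⇒ V=0.4948 continue
k=2: (k=2,j=0): S=118.1876, K−S=8.4224, hold=9.7916 ⇒ V=9.7916 continue | (k=2,j=1): S=127.9400, K−S=0.0000, hold=4.3126 ⇒ V=4.3126 continue | (k=2,j=2): S=138.4971, K−S=0.0000, hold=1.3598 ⇒ V=1.3598 continue
k=1: (k=1,j=0): S=122.9672, K−S=3.6428, hold=6.9847 ⇒ V=6.9847 continue | (k=1,j=1): S=133.1139, K−S=0.0000, hold=2.8014 ⇒ V=2.8014 continue
k=0: (k=0,j=0): S=127.9400, K−S=0.0000, hold=4.8424 ⇒ V=4.8424 continue

price = 4.8424
tree:
4.8424
6.9847 2.8014
9.7916 4.3126 1.3598
13.2951 6.4596 2.2655 0.4948
17.4314 9.3667 3.6896 0.9058 0.1018
21.6750 13.0699 5.8418 1.6355 0.2082 0.0000
25.7537 17.4314 8.9247 2.9011 0.4259 0.0000 0.0000
29.6738 21.6750 13.0162 5.0257 0.8709 0.0000 0.0000 0.0000
33.4416 25.7537 17.4314 8.4224 1.7812 0.0000 0.0000 0.0000 0.0000
37.0629 29.6738 21.6750 13.0162 3.6428 0.0000 0.0000 0.0000 0.0000 0.0000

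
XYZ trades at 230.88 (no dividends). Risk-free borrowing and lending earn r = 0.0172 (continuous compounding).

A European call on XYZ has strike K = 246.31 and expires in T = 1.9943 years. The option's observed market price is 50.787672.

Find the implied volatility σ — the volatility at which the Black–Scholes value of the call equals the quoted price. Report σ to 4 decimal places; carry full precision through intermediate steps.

sigma = 0.4169

At σ = 0.4169 the Black–Scholes value reproduces the quote:
σ√T = 0.4169·√1.9943 = 0.588745
d₁ = (ln(S/K) + (r+σ²/2)T) / (σ√T) = (ln(230.88/246.31) + (0.0172+0.4169²/2)·1.9943) / 0.588745 = (-0.064693 + 0.207612) / 0.588745 = 0.242753
d₂ = d₁ − σ√T = 0.242753 − 0.588745 = -0.345992
e^{−rT} = 0.966280
N(d₁) = 0.595902,  N(d₂) = 0.364674
V = S·N(d₁) − K·e^{−rT}·N(d₂) = 137.581742 − 86.794070 = 50.787672 (matching the quote); vega is positive throughout, so no other σ reproduces this price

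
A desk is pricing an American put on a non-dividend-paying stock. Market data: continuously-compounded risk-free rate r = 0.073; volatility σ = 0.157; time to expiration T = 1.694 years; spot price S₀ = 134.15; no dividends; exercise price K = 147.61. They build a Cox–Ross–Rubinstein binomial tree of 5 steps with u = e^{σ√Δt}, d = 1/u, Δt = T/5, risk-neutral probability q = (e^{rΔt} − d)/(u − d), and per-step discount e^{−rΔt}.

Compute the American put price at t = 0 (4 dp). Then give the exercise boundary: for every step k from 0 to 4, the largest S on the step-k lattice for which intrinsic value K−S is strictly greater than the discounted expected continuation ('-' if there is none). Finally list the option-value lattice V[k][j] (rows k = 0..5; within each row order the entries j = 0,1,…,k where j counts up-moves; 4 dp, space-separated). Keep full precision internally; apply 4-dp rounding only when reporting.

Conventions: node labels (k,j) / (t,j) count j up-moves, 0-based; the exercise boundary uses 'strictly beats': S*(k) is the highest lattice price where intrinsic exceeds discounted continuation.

params: Δt=0.33880 u=1.09569 d=0.91267 q=0.61399 e^(-rΔt)=0.97557
t_5 payoffs: 62.6622 45.6270 25.1757 0.6232 0.0000 0.0000
t_4: node(4,0) S=93.0765 payoff=54.5335 vs cont=50.9275 → 54.5335 [stop]  node(4,1) S=111.7417 payoff=35.8683 vs cont=32.2623 → 35.8683 [stop]  node(4,2) S=134.1500 payoff=13.4600 vs cont=9.8540 → 13.4600 [stop]  node(4,3) S=161.0520 payoff=0.0000 vs cont=0.2347 → 0.2347 [wait]  node(4,4) S=193.3488 payoff=0.0000 vs cont=0.0000 → 0.0000 [wait]  ⇒ S*(4)=134.1500
t_3: node(3,0) S=101.9830 payoff=45.6270 vs cont=42.0211 → 45.6270 [stop]  node(3,1) S=122.4343 payoff=25.1757 vs cont=21.5698 → 25.1757 [stop]  node(3,2) S=146.9868 payoff=0.6232 vs cont=5.2094 → 5.2094 [wait]  node(3,3) S=176.4630 payoff=0.0000 vs cont=0.0884 → 0.0884 [wait]  ⇒ S*(3)=122.4343
t_2: node(2,0) S=111.7417 payoff=35.8683 vs cont=32.2623 → 35.8683 [stop]  node(2,1) S=134.1500 payoff=13.4600 vs cont=12.6011 → 13.4600 [stop]  node(2,2) S=161.0520 payoff=0.0000 vs cont=2.0147 → 2.0147 [wait]  ⇒ S*(2)=134.1500
t_1: node(1,0) S=122.4343 payoff=25.1757 vs cont=21.5698 → 25.1757 [stop]  node(1,1) S=146.9868 payoff=0.6232 vs cont=6.2756 → 6.2756 [wait]  ⇒ S*(1)=122.4343
t_0: node(0,0) S=134.1500 payoff=13.4600 vs cont=13.2397 → 13.4600 [stop]  ⇒ S*(0)=134.1500

price = 13.4600
boundary = 134.1500 122.4343 134.1500 122.4343 134.1500
tree:
13.4600
25.1757 6.2756
35.8683 13.4600 2.0147
45.6270 25.1757 5.2094 0.0884
54.5335 35.8683 13.4600 0.2347 0.0000
62.6622 45.6270 25.1757 0.6232 0.0000 0.0000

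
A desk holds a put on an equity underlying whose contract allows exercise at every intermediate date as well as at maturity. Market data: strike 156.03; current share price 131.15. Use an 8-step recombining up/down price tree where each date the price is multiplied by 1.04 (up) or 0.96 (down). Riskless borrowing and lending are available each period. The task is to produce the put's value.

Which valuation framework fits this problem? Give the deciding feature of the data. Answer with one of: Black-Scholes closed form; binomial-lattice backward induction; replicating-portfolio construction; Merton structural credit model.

framework: binomial-lattice backward induction

Key observation: the put (strike 156.03 on spot 131.15) is American-style on a 8-step discrete price model, so the early-exercise decision at every node requires stepwise backward valuation — a closed form cannot price the exercise right.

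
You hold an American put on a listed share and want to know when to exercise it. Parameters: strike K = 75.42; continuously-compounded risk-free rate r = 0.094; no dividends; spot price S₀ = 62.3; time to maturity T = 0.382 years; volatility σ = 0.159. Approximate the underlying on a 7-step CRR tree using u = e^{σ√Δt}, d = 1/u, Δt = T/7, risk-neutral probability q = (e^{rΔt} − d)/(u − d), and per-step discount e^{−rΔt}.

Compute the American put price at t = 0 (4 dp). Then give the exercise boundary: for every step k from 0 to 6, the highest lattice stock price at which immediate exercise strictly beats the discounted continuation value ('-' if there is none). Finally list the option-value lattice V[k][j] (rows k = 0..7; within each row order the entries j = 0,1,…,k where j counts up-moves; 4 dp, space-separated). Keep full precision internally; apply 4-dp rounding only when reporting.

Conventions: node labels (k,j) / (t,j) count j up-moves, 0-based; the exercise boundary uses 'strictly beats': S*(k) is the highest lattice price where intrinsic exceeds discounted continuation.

Δt=0.05457, u=1.03784, d=0.96354, q=0.55993, disc=e^(-rΔt)=0.99488
k=7 terminal: V=max(K-S,0) → 27.3836 23.6793 19.6893 15.3916 10.7625 5.7764 0.4058 0.0000
k=6: j=0 S=49.8542 intr=25.5658 cont=25.1799 V=25.5658[EX]; j=1 S=53.6987 intr=21.7213 cont=21.3354 V=21.7213[EX]; j=2 S=57.8397 intr=17.5803 cont=17.1944 V=17.5803[EX]; j=3 S=62.3000 intr=13.1200 cont=12.7341 V=13.1200[EX]; j=4 S=67.1043 intr=8.3157 cont=7.9298 V=8.3157[EX]; j=5 S=72.2791 intr=3.1409 cont=2.7551 V=3.1409[EX]; j=6 S=77.8529 intr=0.0000 cont=0.1777 V=0.1777[hold]  S*(6)=72.2791
k=5: j=0 S=51.7407 intr=23.6793 cont=23.2934 V=23.6793[EX]; j=1 S=55.7307 intr=19.6893 cont=19.3034 V=19.6893[EX]; j=2 S=60.0284 intr=15.3916 cont=15.0057 V=15.3916[EX]; j=3 S=64.6575 intr=10.7625 cont=10.3766 V=10.7625[EX]; j=4 S=69.6436 intr=5.7764 cont=5.3905 V=5.7764[EX]; j=5 S=75.0142 intr=0.4058 cont=1.4741 V=1.4741[hold]  S*(5)=69.6436
k=4: j=0 S=53.6987 intr=21.7213 cont=21.3354 V=21.7213[EX]; j=1 S=57.8397 intr=17.5803 cont=17.1944 V=17.5803[EX]; j=2 S=62.3000 intr=13.1200 cont=12.7341 V=13.1200[EX]; j=3 S=67.1043 intr=8.3157 cont=7.9298 V=8.3157[EX]; j=4 S=72.2791 intr=3.1409 cont=3.3502 V=3.3502[hold]  S*(4)=67.1043
k=3: j=0 S=55.7307 intr=19.6893 cont=19.3034 V=19.6893[EX]; j=1 S=60.0284 intr=15.3916 cont=15.0057 V=15.3916[EX]; j=2 S=64.6575 intr=10.7625 cont=10.3766 V=10.7625[EX]; j=3 S=69.6436 intr=5.7764 cont=5.5070 V=5.7764[EX]  S*(3)=69.6436
k=2: j=0 S=57.8397 intr=17.5803 cont=17.1944 V=17.5803[EX]; j=1 S=62.3000 intr=13.1200 cont=12.7341 V=13.1200[EX]; j=2 S=67.1043 intr=8.3157 cont=7.9298 V=8.3157[EX]  S*(2)=67.1043
k=1: j=0 S=60.0284 intr=15.3916 cont=15.0057 V=15.3916[EX]; j=1 S=64.6575 intr=10.7625 cont=10.3766 V=10.7625[EX]  S*(1)=64.6575
k=0: j=0 S=62.3000 intr=13.1200 cont=12.7341 V=13.1200[EX]  S*(0)=62.3000

price = 13.1200
boundary = 62.3000 64.6575 67.1043 69.6436 67.1043 69.6436 72.2791
tree:
13.1200
15.3916 10.7625
17.5803 13.1200 8.3157
19.6893 15.3916 10.7625 5.7764
21.7213 17.5803 13.1200 8.3157 3.3502
23.6793 19.6893 15.3916 10.7625 5.7764 1.4741
25.5658 21.7213 17.5803 13.1200 8.3157 3.1409 0.1777
27.3836 23.6793 19.6893 15.3916 10.7625 5.7764 0.4058 0.0000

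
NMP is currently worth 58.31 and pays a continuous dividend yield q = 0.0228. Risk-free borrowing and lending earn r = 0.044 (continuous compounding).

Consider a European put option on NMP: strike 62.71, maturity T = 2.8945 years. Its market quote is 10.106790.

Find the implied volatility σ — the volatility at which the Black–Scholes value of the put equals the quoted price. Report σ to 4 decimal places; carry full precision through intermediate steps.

sigma = 0.2650

At σ = 0.2650 the Black–Scholes value reproduces the quote:
σ√T = 0.265·√2.8945 = 0.450851
d₁ = (ln(S/K) + (r−q+σ²/2)T) / (σ√T) = (ln(58.31/62.71) + (0.044−0.0228+0.265²/2)·2.8945) / 0.450851 = (-0.072747 + 0.162997) / 0.450851 = 0.200175
d₂ = d₁ − σ√T = 0.200175 − 0.450851 = -0.250675
e^{−rT} = 0.880418
e^{−qT} = 0.936136
N(−d₁) = 0.420672,  N(−d₂) = 0.598967
V = K·e^{−rT}·N(−d₂) − S·e^{−qT}·N(−d₁) = 33.069611 − 22.962821 = 10.106790 (matching the quote); vega is positive throughout, so no other σ reproduces this price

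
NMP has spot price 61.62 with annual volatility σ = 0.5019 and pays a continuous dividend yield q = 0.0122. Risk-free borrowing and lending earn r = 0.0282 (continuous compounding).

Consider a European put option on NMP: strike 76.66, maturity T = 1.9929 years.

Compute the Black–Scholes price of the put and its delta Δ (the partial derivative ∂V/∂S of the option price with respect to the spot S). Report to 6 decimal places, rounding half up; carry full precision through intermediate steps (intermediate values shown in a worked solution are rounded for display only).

price = 25.126789
Δ = -0.452593

σ√T = 0.5019·√1.9929 = 0.708533
d₁ = (ln(S/K) + (r−q+σ²/2)T) / (σ√T) = (ln(61.62/76.66) + (0.0282−0.0122+0.5019²/2)·1.9929) / 0.708533 = (-0.218394 + 0.282896) / 0.708533 = 0.091036
d₂ = d₁ − σ√T = 0.091036 − 0.708533 = -0.617497
e^{−rT} = 0.945350
e^{−qT} = 0.975980
N(−d₁) = 0.463732,  N(−d₂) = 0.731546
Put price V = K·e^{−rT}·N(−d₂) − S·e^{−qT}·N(−d₁) = 53.015567 − 27.888778 = 25.126789
Δ = −e^{−qT}·N(−d₁) = -0.452593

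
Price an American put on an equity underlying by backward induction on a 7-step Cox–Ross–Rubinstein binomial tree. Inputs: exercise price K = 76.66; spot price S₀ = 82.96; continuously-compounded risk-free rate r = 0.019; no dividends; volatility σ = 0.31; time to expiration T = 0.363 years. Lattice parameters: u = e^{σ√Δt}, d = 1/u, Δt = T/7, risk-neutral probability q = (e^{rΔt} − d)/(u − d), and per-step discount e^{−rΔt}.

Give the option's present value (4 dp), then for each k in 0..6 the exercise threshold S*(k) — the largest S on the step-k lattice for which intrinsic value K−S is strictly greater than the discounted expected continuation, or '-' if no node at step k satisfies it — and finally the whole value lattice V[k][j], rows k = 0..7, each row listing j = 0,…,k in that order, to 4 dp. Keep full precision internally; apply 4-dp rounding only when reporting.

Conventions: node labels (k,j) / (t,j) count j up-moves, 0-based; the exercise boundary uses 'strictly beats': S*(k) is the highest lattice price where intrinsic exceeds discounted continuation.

price = 3.0114
boundary = - - - - 62.5511 58.2876 62.5511
tree:
3.0114
4.6639 1.2928
7.0162 2.2185 0.3295
10.1789 3.7298 0.6458 0.0000
14.1089 6.0980 1.2658 0.0000 0.0000
18.3724 9.5755 2.4813 0.0000 0.0000 0.0000
22.3452 14.1089 4.8637 0.0000 0.0000 0.0000 0.0000
26.0473 18.3724 9.5336 0.0000 0.0000 0.0000 0.0000 0.0000

Δt=0.05186  u=1.07315  d=0.93184  q=0.48934  discount=0.99902
step 7 (expiry): payoffs max(K−S,0) = 26.0473 18.3724 9.5336 0.0000 0.0000 0.0000 0.0000 0.0000
step 6: (k=6,j=0): S=54.3148, K−S=22.3452, hold=22.2697 ⇒ V=22.3452 exercise | (k=6,j=1): S=62.5511, K−S=14.1089, hold=14.0334 ⇒ V=14.1089 exercise | (k=6,j=2): S=72.0364, K−S=4.6236, hold=4.8637 ⇒ V=4.8637 continue | (k=6,j=3): S=82.9600, K−S=0.0000, hold=0.0000 ⇒ V=0.0000 continue | (k=6,j=4): S=95.5401, K−S=0.0000, hold=0.0000 ⇒ V=0.0000 continue | (k=6,j=5): S=110.0278, K−S=0.0000, hold=0.0000 ⇒ V=0.0000 continue | (k=6,j=6): S=126.7125, K−S=0.0000, hold=0.0000 ⇒ V=0.0000 continue  boundary S*=62.5511
step 5: (k=5,j=0): S=58.2876, K−S=18.3724, hold=18.2969 ⇒ V=18.3724 exercise | (k=5,j=1): S=67.1264, K−S=9.5336, hold=9.5755 ⇒ V=9.5755 continue | (k=5,j=2): S=77.3055, K−S=0.0000, hold=2.4813 ⇒ V=2.4813 continue | (k=5,j=3): S=89.0281, K−S=0.0000, hold=0.0000 ⇒ V=0.0000 continue | (k=5,j=4): S=102.5284, K−S=0.0000, hold=0.0000 ⇒ V=0.0000 continue | (k=5,j=5): S=118.0758, K−S=0.0000, hold=0.0000 ⇒ V=0.0000 continue  boundary S*=58.2876
step 4: (k=4,j=0): S=62.5511, K−S=14.1089, hold=14.0539 ⇒ V=14.1089 exercise | (k=4,j=1): S=72.0364, K−S=4.6236, hold=6.0980 ⇒ V=6.0980 continue | (k=4,j=2): S=82.9600, K−S=0.0000, hold=1.2658 ⇒ V=1.2658 continue | (k=4,j=3): S=95.5401, K−S=0.0000, hold=0.0000 ⇒ V=0.0000 continue | (k=4,j=4): S=110.0278, K−S=0.0000, hold=0.0000 ⇒ V=0.0000 continue  boundary S*=62.5511
step 3: (k=3,j=0): S=67.1264, K−S=9.5336, hold=10.1789 ⇒ V=10.1789 continue | (k=3,j=1): S=77.3055, K−S=0.0000, hold=3.7298 ⇒ V=3.7298 continue | (k=3,j=2): S=89.0281, K−S=0.0000, hold=0.6458 ⇒ V=0.6458 continue | (k=3,j=3): S=102.5284, K−S=0.0000, hold=0.0000 ⇒ V=0.0000 continue  boundary S*=-
step 2: (k=2,j=0): S=72.0364, K−S=4.6236, hold=7.0162 ⇒ V=7.0162 continue | (k=2,j=1): S=82.9600, K−S=0.0000, hold=2.2185 ⇒ V=2.2185 continue | (k=2,j=2): S=95.5401, K−S=0.0000, hold=0.3295 ⇒ V=0.3295 continue  boundary S*=-
step 1: (k=1,j=0): S=77.3055, K−S=0.0000, hold=4.6639 ⇒ V=4.6639 continue | (k=1,j=1): S=89.0281, K−S=0.0000, hold=1.2928 ⇒ V=1.2928 continue  boundary S*=-
step 0: (k=0,j=0): S=82.9600, K−S=0.0000, hold=3.0114 ⇒ V=3.0114 continue  boundary S*=-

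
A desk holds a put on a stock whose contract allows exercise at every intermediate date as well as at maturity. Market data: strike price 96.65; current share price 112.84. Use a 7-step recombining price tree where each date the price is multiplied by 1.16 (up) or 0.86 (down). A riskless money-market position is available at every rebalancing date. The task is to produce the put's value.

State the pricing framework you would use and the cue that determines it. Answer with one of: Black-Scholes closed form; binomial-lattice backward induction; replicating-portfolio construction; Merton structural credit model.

Key observation: the exercise right at every one of the 7 steps is what matters: each node needs max(96.65 − S, continuation), which only the stepwise tree valuation starting from spot 112.84 delivers.

framework: binomial-lattice backward induction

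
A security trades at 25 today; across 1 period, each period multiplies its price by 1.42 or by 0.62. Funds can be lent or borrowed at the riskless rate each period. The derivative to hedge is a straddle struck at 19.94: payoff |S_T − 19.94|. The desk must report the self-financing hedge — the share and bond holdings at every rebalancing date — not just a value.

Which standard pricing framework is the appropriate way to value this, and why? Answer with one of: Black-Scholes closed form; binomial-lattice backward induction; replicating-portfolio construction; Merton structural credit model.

Key observation: the task asks for the hedge itself — share and bond holdings at every node of the 1-period tree on spot 25 with factors 1.42/0.62 — which is exactly what the replicating-portfolio construction produces.

framework: replicating-portfolio construction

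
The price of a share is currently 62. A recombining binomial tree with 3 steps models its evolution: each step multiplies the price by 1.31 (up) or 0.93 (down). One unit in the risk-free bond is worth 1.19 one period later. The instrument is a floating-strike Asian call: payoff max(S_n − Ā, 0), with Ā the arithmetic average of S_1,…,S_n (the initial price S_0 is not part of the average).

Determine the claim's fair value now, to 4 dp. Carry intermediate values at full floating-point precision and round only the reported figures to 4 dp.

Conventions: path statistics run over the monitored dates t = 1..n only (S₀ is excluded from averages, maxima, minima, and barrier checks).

price = 9.6637

Under the martingale measure an up-move has probability p* = 0.6842; value the claim as the probability-weighted average of per-path payoffs, discounted 3 periods at R = 1.19.
Enumerate all 2^3 = 8 price paths (U = up ×1.31, D = down ×0.93); each path with k up-moves has probability p*^k·(1−p*)^(3−k).
DDD: Ā=53.7180, payoff=0.0000, prob=0.031491
UDD: Ā=75.6673, payoff=0.0000, prob=0.068232
DUD: Ā=67.8139, payoff=2.4333, prob=0.068232
UUD: Ā=95.5228, payoff=3.4275, prob=0.147835
DDU: Ā=60.5103, payoff=9.7369, prob=0.068232
UDU: Ā=85.2350, payoff=13.7154, prob=0.147835
DUU: Ā=77.3816, payoff=21.5687, prob=0.147835
UUU: Ā=108.9999, payoff=30.3817, prob=0.320309
Price = Σ prob·payoff / R^3 = 16.284833 / 1.685159 = 9.6637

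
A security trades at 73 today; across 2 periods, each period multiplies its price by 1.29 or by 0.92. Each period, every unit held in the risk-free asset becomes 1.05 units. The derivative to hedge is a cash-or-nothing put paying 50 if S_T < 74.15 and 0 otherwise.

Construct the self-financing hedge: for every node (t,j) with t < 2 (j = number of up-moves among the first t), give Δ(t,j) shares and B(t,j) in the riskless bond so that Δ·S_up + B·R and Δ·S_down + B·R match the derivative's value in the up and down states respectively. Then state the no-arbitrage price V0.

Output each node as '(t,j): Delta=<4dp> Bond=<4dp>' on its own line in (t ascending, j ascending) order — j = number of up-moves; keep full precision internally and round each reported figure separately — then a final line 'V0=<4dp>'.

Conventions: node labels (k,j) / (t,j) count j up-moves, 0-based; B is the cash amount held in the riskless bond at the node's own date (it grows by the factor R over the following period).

(0,0): Delta=-1.1436 Bond=102.5626
(1,0): Delta=-2.0121 Bond=166.0232
(1,1): Delta=0.0000 Bond=0.0000
V0=19.0814

Since d<R<u, set p* = (R−d)/(u−d) = 0.3514; price each node as the discounted p*-expectation of its children.
Expiry values: V(2,0)=50.0000, V(2,1)=0.0000, V(2,2)=0.0000
Node (1,0) S=67.1600: V=(p*·0.0000+(1−p*)·50.0000)/1.05=30.8880; Δ=(0.0000−50.0000)/(86.6364−61.7872)=-2.0121; B=V−Δ·S=166.0232
Node (1,1) S=94.1700: V=(p*·0.0000+(1−p*)·0.0000)/1.05=0.0000; Δ=(0.0000−0.0000)/(121.4793−86.6364)=0.0000; B=V−Δ·S=0.0000
Node (0,0) S=73.0000: V=(p*·0.0000+(1−p*)·30.8880)/1.05=19.0814; Δ=(0.0000−30.8880)/(94.1700−67.1600)=-1.1436; B=V−Δ·S=102.5626
As a check, the time-0 holding Δ(0,0)·S0 + B(0,0) comes to 19.0814 — exactly V0.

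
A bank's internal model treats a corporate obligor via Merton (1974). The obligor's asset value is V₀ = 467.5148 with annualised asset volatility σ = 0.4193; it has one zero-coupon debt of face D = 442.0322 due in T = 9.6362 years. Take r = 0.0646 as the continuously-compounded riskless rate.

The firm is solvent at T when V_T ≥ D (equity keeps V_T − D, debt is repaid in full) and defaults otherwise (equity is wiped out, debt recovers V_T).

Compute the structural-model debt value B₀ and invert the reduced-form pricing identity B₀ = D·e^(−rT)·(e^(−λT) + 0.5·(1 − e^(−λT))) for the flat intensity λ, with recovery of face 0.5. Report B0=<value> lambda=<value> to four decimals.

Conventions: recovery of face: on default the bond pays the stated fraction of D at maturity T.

Equity is a call on the firm's assets struck at D = 442.0322:
d₁ = [ln(V₀/D) + (r + σ²/2)T] / (σ√T)
   = [ln(467.5148/442.0322) + (0.0646 + 0.5·0.4193²)·9.6362] / (0.4193·√9.6362)
   = [0.056048 + 1.469581] / 1.301601 = 1.172118
d₂ = d₁ − σ√T = 1.172118 − 1.301601 = -0.129483
N(d₁) = 0.879425,  N(d₂) = 0.448488,  e^(−rT) = 0.536602
E₀ = V₀·N(d₁) − D·e^(−rT)·N(d₂)
   = 467.5148·0.879425 − 442.0322·0.536602·0.448488 = 304.765025
B₀ = V₀ − E₀ = 467.5148 − 304.765025 = 162.749775
e^(−λT) = (B₀·e^(rT)/D − 0.5)/(1 − 0.5) = (162.7498·1.863578/442.0322 − 0.5)/0.5 = 0.37228471
λ = −ln(0.37228471)/9.6362 = 0.102540

B0=162.7498 lambda=0.1025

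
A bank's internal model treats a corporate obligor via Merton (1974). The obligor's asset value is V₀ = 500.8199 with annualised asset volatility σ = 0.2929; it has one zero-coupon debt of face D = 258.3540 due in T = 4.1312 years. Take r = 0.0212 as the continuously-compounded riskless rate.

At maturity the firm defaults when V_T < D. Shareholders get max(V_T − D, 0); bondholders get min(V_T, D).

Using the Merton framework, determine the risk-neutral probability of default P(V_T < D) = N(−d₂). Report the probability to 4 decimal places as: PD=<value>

Apply the equity-as-call identities (strike 258.3540, horizon 4.1312 years):
d₁ = [ln(V₀/D) + (r + σ²/2)T] / (σ√T)
   = [ln(500.8199/258.3540) + (0.0212 + 0.5·0.2929²)·4.1312] / (0.2929·√4.1312)
   = [0.661916 + 0.264790] / 0.595330 = 1.556627
d₂ = d₁ − σ√T = 1.556627 − 0.595330 = 0.961297
risk-neutral PD = N(−d₂) = N(-0.961297) = 0.168201

PD=0.1682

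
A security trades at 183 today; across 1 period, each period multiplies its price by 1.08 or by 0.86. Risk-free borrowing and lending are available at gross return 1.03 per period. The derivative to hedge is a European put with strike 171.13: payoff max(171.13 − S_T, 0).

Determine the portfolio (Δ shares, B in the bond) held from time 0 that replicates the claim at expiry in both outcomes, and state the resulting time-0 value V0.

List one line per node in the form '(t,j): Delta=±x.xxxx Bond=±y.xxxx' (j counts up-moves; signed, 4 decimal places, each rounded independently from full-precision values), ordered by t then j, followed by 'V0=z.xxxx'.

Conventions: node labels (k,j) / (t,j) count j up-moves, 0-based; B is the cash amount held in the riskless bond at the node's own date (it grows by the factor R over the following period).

(0,0): Delta=-0.3415 Bond=65.5340
V0=3.0340

Risk-neutral probability p* = (R−d)/(u−d) = (1.03−0.86)/(1.08−0.86) = 0.7727.
Expiry values: V(1,0)=13.7500, V(1,1)=0.0000
Node (0,0) S=183.0000: V=(p*·0.0000+(1−p*)·13.7500)/1.03=3.0340; Δ=(0.0000−13.7500)/(197.6400−157.3800)=-0.3415; B=V−Δ·S=65.5340
Verification: the root portfolio costs Δ(0,0)·S0 + B(0,0) = 3.0340, matching V0.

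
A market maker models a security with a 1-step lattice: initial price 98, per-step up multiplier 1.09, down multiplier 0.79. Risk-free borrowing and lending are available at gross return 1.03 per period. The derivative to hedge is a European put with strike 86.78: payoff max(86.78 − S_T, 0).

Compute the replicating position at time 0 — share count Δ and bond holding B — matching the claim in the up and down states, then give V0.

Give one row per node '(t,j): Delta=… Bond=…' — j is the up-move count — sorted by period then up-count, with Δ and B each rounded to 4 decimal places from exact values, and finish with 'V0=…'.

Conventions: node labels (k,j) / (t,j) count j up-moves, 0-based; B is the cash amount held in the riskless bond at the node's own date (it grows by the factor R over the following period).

(0,0): Delta=-0.3184 Bond=33.0175
V0=1.8175

Since d<R<u, set p* = (R−d)/(u−d) = 0.8000; price each node as the discounted p*-expectation of its children.
At maturity the claim pays: V(1,0)=9.3600, V(1,1)=0.0000
Node (0,0) S=98.0000: V=(p*·0.0000+(1−p*)·9.3600)/1.03=1.8175; Δ=(0.0000−9.3600)/(106.8200−77.4200)=-0.3184; B=V−Δ·S=33.0175
Check: Δ(0,0)·S0 + B(0,0) = 1.8175 = V0.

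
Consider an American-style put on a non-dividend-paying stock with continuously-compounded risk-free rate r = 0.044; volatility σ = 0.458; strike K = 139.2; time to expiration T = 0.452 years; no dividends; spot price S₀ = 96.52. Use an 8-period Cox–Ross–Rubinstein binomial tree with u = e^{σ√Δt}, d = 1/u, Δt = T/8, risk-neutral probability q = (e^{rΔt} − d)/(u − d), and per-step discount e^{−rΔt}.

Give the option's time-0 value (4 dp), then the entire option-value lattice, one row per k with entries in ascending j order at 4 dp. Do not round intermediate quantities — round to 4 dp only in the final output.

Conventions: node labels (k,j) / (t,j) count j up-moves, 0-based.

price = 43.5117
tree:
43.5117
52.6359 34.0165
61.5649 43.0375 24.5824
69.5729 52.6359 33.0348 15.7055
76.7548 61.5649 42.6800 22.9307 8.0902
83.1960 69.5729 52.6359 32.1115 13.2694 2.6151
88.9727 76.7548 61.5649 42.6800 21.0191 5.0828 0.0000
94.1536 83.1960 69.5729 52.6359 31.5790 9.8791 0.0000 0.0000
98.8001 88.9727 76.7548 61.5649 42.6800 19.2013 0.0000 0.0000 0.0000

Δt=0.05650  u=1.11501  d=0.89685  q=0.48422  discount=0.99752
step 8 (expiry): payoffs max(K−S,0) = 98.8001 88.9727 76.7548 61.5649 42.6800 19.2013 0.0000 0.0000 0.0000
k=7: (k=7,j=0): S=45.0464, K−S=94.1536, hold=93.8080 ⇒ V=94.1536 exercise | (k=7,j=1): S=56.0040, K−S=83.1960, hold=82.8504 ⇒ V=83.1960 exercise | (k=7,j=2): S=69.6271, K−S=69.5729, hold=69.2273 ⇒ V=69.5729 exercise | (k=7,j=3): S=86.5641, K−S=52.6359, hold=52.2903 ⇒ V=52.6359 exercise | (k=7,j=4): S=107.6210, K−S=31.5790, hold=31.2334 ⇒ V=31.5790 exercise | (k=7,j=5): S=133.8000, K−S=5.4000, hold=9.8791 ⇒ V=9.8791 continue | (k=7,j=6): S=166.3472, K−S=0.0000, hold=0.0000 ⇒ V=0.0000 continue | (k=7,j=7): S=206.8115, K−S=0.0000, hold=0.0000 ⇒ V=0.0000 continue
k=6: (k=6,j=0): S=50.2273, K−S=88.9727, hold=88.6271 ⇒ V=88.9727 exercise | (k=6,j=1): S=62.4452, K−S=76.7548, hold=76.4092 ⇒ V=76.7548 exercise | (k=6,j=2): S=77.6351, K−S=61.5649, hold=61.2193 ⇒ V=61.5649 exercise | (k=6,j=3): S=96.5200, K−S=42.6800, hold=42.3344 ⇒ V=42.6800 exercise | (k=6,j=4): S=119.9987, K−S=19.2013, hold=21.0191 ⇒ V=21.0191 continue | (k=6,j=5): S=149.1887, K−S=0.0000, hold=5.0828 ⇒ V=5.0828 continue | (k=6,j=6): S=185.4791, K−S=0.0000, hold=0.0000 ⇒ V=0.0000 continue
k=5: (k=5,j=0): S=56.0040, K−S=83.1960, hold=82.8504 ⇒ V=83.1960 exercise | (k=5,j=1): S=69.6271, K−S=69.5729, hold=69.2273 ⇒ V=69.5729 exercise | (k=5,j=2): S=86.5641, K−S=52.6359, hold=52.2903 ⇒ V=52.6359 exercise | (k=5,j=3): S=107.6210, K−S=31.5790, hold=32.1115 ⇒ V=32.1115 continue | (k=5,j=4): S=133.8000, K−S=5.4000, hold=13.2694 ⇒ V=13.2694 continue | (k=5,j=5): S=166.3472, K−S=0.0000, hold=2.6151 ⇒ V=2.6151 continue
k=4: (k=4,j=0): S=62.4452, K−S=76.7548, hold=76.4092 ⇒ V=76.7548 exercise | (k=4,j=1): S=77.6351, K−S=61.5649, hold=61.2193 ⇒ V=61.5649 exercise | (k=4,j=2): S=96.5200, K−S=42.6800, hold=42.5916 ⇒ V=42.6800 exercise | (k=4,j=3): S=119.9987, K−S=19.2013, hold=22.9307 ⇒ V=22.9307 continue | (k=4,j=4): S=149.1887, K−S=0.0000, hold=8.0902 ⇒ V=8.0902 continue
k=3: (k=3,j=0): S=69.6271, K−S=69.5729, hold=69.2273 ⇒ V=69.5729 exercise | (k=3,j=1): S=86.5641, K−S=52.6359, hold=52.2903 ⇒ V=52.6359 exercise | (k=3,j=2): S=107.6210, K−S=31.5790, hold=33.0348 ⇒ V=33.0348 continue | (k=3,j=3): S=133.8000, K−S=5.4000, hold=15.7055 ⇒ V=15.7055 continue
k=2: (k=2,j=0): S=77.6351, K−S=61.5649, hold=61.2193 ⇒ V=61.5649 exercise | (k=2,j=1): S=96.5200, K−S=42.6800, hold=43.0375 ⇒ V=43.0375 continue | (k=2,j=2): S=119.9987, K−S=19.2013, hold=24.5824 ⇒ V=24.5824 continue
k=1: (k=1,j=0): S=86.5641, K−S=52.6359, hold=52.4630 ⇒ V=52.6359 exercise | (k=1,j=1): S=107.6210, K−S=31.5790, hold=34.0165 ⇒ V=34.0165 continue
k=0: (k=0,j=0): S=96.5200, K−S=42.6800, hold=43.5117 ⇒ V=43.5117 continue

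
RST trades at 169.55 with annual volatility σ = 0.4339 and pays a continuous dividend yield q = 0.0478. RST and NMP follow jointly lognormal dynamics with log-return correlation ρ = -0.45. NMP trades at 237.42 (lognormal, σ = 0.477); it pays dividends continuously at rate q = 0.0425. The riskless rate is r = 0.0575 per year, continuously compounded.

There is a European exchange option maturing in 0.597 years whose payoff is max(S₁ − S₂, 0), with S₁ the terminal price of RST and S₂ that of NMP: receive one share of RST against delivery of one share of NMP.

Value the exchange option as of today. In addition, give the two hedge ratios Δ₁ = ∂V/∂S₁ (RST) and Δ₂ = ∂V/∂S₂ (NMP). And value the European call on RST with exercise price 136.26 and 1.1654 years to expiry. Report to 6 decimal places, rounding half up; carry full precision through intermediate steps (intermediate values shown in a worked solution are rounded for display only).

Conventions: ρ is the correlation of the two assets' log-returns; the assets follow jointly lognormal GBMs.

exchange price = 20.347226
Δ1 = 0.383596
Δ2 = -0.188238
price(RST call K=136.26) = 46.185481

σ_eff = √(σ₁² + σ₂² − 2ρσ₁σ₂) = √(0.4339² + 0.477² − 2·-0.45·0.4339·0.477) = 0.775933
d₁ = (ln(S₁/S₂) + (q₂ − q₁ + σ_eff²/2)T) / (σ_eff√T) = (ln(169.55/237.42) + (0.0425 − 0.0478 + 0.301036)·0.597) / 0.599530 = -0.267090
d₂ = d₁ − σ_eff√T = -0.267090 − 0.599530 = -0.866620
N(d₁) = 0.394700,  N(d₂) = 0.193075
V = S₁·e^{−q₁T}·N(d₁) − S₂·e^{−q₂T}·N(d₂) = 65.038651 − 44.691425 = 20.347226
Δ₁ = e^{−q₁T}·N(d₁) = 0.383596;  Δ₂ = −e^{−q₂T}·N(d₂) = -0.188238
[vanilla: RST call K=136.26]
σ√T = 0.4339·√1.1654 = 0.468411
d₁ = (ln(S/K) + (r−q+σ²/2)T) / (σ√T) = (ln(169.55/136.26) + (0.0575−0.0478+0.4339²/2)·1.1654) / 0.468411 = (0.218583 + 0.121009) / 0.468411 = 0.724987
d₂ = d₁ − σ√T = 0.724987 − 0.468411 = 0.256576
e^{−rT} = 0.935185
e^{−qT} = 0.945817
N(d₁) = 0.765770,  N(d₂) = 0.601247
price = S·e^{−qT}·N(d₁) − K·e^{−rT}·N(d₂) = 122.801384 − 76.615904 = 46.185481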